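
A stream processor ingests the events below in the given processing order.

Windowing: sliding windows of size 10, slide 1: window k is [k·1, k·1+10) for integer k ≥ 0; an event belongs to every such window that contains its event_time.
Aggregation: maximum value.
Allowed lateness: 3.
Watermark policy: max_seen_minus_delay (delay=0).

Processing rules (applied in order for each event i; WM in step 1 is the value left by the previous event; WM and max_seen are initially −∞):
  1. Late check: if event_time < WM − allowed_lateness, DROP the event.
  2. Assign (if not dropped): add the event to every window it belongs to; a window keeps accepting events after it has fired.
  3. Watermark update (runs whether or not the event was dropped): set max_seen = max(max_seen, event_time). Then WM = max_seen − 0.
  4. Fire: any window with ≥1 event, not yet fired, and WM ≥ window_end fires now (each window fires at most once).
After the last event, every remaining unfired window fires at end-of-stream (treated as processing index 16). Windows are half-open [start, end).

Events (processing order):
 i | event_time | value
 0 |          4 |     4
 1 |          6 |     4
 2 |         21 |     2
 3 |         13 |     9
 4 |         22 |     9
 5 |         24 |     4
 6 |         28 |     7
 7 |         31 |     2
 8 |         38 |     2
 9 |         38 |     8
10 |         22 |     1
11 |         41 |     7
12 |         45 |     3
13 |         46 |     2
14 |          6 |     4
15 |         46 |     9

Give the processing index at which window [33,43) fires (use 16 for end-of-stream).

12

i=0 t=4 v=4: → [4,14),[3,13),[2,12),[1,11),[0,10); WM=4
i=1 t=6 v=4: → [6,16),[5,15),[4,14),[3,13),[2,12),[1,11),[0,10); WM=6
i=2 t=21 v=2: → [21,31),[20,30),[19,29),[18,28),[17,27),[16,26),[15,25),[14,24),[13,23),[12,22); WM=21; [0,10) fires=4 [1,11) fires=4 [2,12) fires=4 [3,13) fires=4 [4,14) fires=4 [5,15) fires=4 [6,16) fires=4
i=3 t=13 v=9: DROP (t<21-3); WM=21
i=4 t=22 v=9: → [22,32),[21,31),[20,30),[19,29),[18,28),[17,27),[16,26),[15,25),[14,24),[13,23); WM=22; [12,22) fires=2
i=5 t=24 v=4: → [24,34),[23,33),[22,32),[21,31),[20,30),[19,29),[18,28),[17,27),[16,26),[15,25); WM=24; [13,23) fires=9 [14,24) fires=9
i=6 t=28 v=7: → [28,38),[27,37),[26,36),[25,35),[24,34),[23,33),[22,32),[21,31),[20,30),[19,29); WM=28; [15,25) fires=9 [16,26) fires=9 [17,27) fires=9 [18,28) fires=9
i=7 t=31 v=2: → [31,41),[30,40),[29,39),[28,38),[27,37),[26,36),[25,35),[24,34),[23,33),[22,32); WM=31; [19,29) fires=9 [20,30) fires=9 [21,31) fires=9
i=8 t=38 v=2: → [38,48),[37,47),[36,46),[35,45),[34,44),[33,43),[32,42),[31,41),[30,40),[29,39); WM=38; [22,32) fires=9 [23,33) fires=7 [24,34) fires=7 [25,35) fires=7 [26,36) fires=7 [27,37) fires=7 [28,38) fires=7
i=9 t=38 v=8: → [38,48),[37,47),[36,46),[35,45),[34,44),[33,43),[32,42),[31,41),[30,40),[29,39); WM=38
i=10 t=22 v=1: DROP (t<38-3); WM=38
i=11 t=41 v=7: → [41,51),[40,50),[39,49),[38,48),[37,47),[36,46),[35,45),[34,44),[33,43),[32,42); WM=41; [29,39) fires=8 [30,40) fires=8 [31,41) fires=8
i=12 t=45 v=3: → [45,55),[44,54),[43,53),[42,52),[41,51),[40,50),[39,49),[38,48),[37,47),[36,46); WM=45; [32,42) fires=8 [33,43) fires=8 [34,44) fires=8 [35,45) fires=8
i=13 t=46 v=2: → [46,56),[45,55),[44,54),[43,53),[42,52),[41,51),[40,50),[39,49),[38,48),[37,47); WM=46; [36,46) fires=8
i=14 t=6 v=4: DROP (t<46-3); WM=46
i=15 t=46 v=9: → [46,56),[45,55),[44,54),[43,53),[42,52),[41,51),[40,50),[39,49),[38,48),[37,47); WM=46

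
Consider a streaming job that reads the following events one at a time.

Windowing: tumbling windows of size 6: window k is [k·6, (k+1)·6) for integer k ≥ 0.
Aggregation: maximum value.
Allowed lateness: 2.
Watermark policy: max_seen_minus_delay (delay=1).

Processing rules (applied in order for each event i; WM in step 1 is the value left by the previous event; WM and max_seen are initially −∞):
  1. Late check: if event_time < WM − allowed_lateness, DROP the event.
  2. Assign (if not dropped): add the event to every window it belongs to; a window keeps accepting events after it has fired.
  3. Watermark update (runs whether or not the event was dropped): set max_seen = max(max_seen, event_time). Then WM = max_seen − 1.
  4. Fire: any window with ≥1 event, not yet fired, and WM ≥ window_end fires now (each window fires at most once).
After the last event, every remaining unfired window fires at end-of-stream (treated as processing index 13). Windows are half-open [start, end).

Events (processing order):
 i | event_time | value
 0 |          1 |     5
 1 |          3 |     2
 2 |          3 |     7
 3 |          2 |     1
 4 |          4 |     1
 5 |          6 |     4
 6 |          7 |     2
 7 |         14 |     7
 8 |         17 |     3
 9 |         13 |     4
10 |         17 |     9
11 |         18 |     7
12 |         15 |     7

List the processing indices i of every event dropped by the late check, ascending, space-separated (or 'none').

i=0 t=1 v=5: → [0,6); WM=0
i=1 t=3 v=2: → [0,6); WM=2
i=2 t=3 v=7: → [0,6); WM=2
i=3 t=2 v=1: → [0,6); WM=2
i=4 t=4 v=1: → [0,6); WM=3
i=5 t=6 v=4: → [6,12); WM=5
i=6 t=7 v=2: → [6,12); WM=6; [0,6) fires=7
i=7 t=14 v=7: → [12,18); WM=13; [6,12) fires=4
i=8 t=17 v=3: → [12,18); WM=16
i=9 t=13 v=4: DROP (t<16-2); WM=16
i=10 t=17 v=9: → [12,18); WM=16
i=11 t=18 v=7: → [18,24); WM=17
i=12 t=15 v=7: → [12,18); WM=17

9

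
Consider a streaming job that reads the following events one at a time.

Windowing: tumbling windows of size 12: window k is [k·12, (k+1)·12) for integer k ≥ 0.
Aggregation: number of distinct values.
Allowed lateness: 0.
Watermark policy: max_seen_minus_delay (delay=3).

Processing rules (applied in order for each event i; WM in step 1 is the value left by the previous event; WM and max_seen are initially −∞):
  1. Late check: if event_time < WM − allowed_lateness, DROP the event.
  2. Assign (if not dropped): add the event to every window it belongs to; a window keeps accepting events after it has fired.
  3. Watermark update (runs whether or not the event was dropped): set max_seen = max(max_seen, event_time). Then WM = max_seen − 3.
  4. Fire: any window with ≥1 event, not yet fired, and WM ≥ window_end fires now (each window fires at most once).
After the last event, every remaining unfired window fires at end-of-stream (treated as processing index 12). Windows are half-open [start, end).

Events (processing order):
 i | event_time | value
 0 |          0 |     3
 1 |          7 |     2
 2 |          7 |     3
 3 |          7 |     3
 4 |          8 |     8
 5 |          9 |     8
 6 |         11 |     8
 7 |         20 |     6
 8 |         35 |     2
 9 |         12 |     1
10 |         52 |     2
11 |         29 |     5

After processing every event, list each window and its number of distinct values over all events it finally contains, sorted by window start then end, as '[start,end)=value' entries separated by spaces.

[0,12)=3 [12,24)=1 [24,36)=1 [48,60)=1

i=0 t=0 v=3: → [0,12); WM=-3
i=1 t=7 v=2: → [0,12); WM=4
i=2 t=7 v=3: → [0,12); WM=4
i=3 t=7 v=3: → [0,12); WM=4
i=4 t=8 v=8: → [0,12); WM=5
i=5 t=9 v=8: → [0,12); WM=6
i=6 t=11 v=8: → [0,12); WM=8
i=7 t=20 v=6: → [12,24); WM=17; [0,12) fires=3
i=8 t=35 v=2: → [24,36); WM=32; [12,24) fires=1
i=9 t=12 v=1: DROP (t<32-0); WM=32
i=10 t=52 v=2: → [48,60); WM=49; [24,36) fires=1
i=11 t=29 v=5: DROP (t<49-0); WM=49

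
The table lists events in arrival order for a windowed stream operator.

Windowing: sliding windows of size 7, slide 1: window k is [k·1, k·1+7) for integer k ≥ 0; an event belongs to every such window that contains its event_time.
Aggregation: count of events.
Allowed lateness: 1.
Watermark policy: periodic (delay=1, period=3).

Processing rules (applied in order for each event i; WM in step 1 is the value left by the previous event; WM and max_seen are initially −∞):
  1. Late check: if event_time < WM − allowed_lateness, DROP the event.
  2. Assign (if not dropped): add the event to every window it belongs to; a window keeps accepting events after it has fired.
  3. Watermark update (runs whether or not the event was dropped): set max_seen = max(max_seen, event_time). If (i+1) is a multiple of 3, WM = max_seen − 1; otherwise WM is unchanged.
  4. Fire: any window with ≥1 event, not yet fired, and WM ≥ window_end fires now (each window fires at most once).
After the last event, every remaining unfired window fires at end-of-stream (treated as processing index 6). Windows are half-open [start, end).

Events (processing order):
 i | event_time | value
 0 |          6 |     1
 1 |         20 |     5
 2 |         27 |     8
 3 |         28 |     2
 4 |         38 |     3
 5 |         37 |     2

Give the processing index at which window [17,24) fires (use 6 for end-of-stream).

i=0 t=6 v=1: → [6,13),[5,12),[4,11),[3,10),[2,9),[1,8),[0,7); WM=−∞
i=1 t=20 v=5: → [20,27),[19,26),[18,25),[17,24),[16,23),[15,22),[14,21); WM=−∞
i=2 t=27 v=8: → [27,34),[26,33),[25,32),[24,31),[23,30),[22,29),[21,28); WM=26; [0,7) fires=1 [1,8) fires=1 [2,9) fires=1 [3,10) fires=1 [4,11) fires=1 [5,12) fires=1 [6,13) fires=1 [14,21) fires=1 [15,22) fires=1 [16,23) fires=1 [17,24) fires=1 [18,25) fires=1 [19,26) fires=1
i=3 t=28 v=2: → [28,35),[27,34),[26,33),[25,32),[24,31),[23,30),[22,29); WM=26
i=4 t=38 v=3: → [38,45),[37,44),[36,43),[35,42),[34,41),[33,40),[32,39); WM=26
i=5 t=37 v=2: → [37,44),[36,43),[35,42),[34,41),[33,40),[32,39),[31,38); WM=37; [20,27) fires=1 [21,28) fires=1 [22,29) fires=2 [23,30) fires=2 [24,31) fires=2 [25,32) fires=2 [26,33) fires=2 [27,34) fires=2 [28,35) fires=1

2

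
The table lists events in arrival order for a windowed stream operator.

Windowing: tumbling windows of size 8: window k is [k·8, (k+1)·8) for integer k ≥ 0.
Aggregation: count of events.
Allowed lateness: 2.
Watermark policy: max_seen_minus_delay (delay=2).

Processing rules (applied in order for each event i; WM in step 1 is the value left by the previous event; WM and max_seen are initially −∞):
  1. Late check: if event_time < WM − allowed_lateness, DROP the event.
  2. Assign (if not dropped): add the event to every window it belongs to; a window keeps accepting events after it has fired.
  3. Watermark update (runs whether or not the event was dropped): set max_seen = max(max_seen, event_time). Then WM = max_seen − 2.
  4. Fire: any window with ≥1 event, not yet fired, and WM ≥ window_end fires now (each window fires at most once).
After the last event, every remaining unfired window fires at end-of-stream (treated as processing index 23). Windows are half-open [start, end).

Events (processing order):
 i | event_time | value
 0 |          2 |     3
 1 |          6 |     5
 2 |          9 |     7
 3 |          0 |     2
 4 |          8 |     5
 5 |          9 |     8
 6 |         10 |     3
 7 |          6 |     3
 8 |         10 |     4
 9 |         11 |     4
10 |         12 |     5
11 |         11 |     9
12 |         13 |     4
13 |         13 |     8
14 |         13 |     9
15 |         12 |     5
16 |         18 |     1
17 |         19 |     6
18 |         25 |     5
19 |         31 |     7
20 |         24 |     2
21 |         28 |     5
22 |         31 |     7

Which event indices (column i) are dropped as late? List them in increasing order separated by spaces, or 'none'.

i=0 t=2 v=3: → [0,8); WM=0
i=1 t=6 v=5: → [0,8); WM=4
i=2 t=9 v=7: → [8,16); WM=7
i=3 t=0 v=2: DROP (t<7-2); WM=7
i=4 t=8 v=5: → [8,16); WM=7
i=5 t=9 v=8: → [8,16); WM=7
i=6 t=10 v=3: → [8,16); WM=8; [0,8) fires=2
i=7 t=6 v=3: → [0,8); WM=8
i=8 t=10 v=4: → [8,16); WM=8
i=9 t=11 v=4: → [8,16); WM=9
i=10 t=12 v=5: → [8,16); WM=10
i=11 t=11 v=9: → [8,16); WM=10
i=12 t=13 v=4: → [8,16); WM=11
i=13 t=13 v=8: → [8,16); WM=11
i=14 t=13 v=9: → [8,16); WM=11
i=15 t=12 v=5: → [8,16); WM=11
i=16 t=18 v=1: → [16,24); WM=16; [8,16) fires=12
i=17 t=19 v=6: → [16,24); WM=17
i=18 t=25 v=5: → [24,32); WM=23
i=19 t=31 v=7: → [24,32); WM=29; [16,24) fires=2
i=20 t=24 v=2: DROP (t<29-2); WM=29
i=21 t=28 v=5: → [24,32); WM=29
i=22 t=31 v=7: → [24,32); WM=29

3 20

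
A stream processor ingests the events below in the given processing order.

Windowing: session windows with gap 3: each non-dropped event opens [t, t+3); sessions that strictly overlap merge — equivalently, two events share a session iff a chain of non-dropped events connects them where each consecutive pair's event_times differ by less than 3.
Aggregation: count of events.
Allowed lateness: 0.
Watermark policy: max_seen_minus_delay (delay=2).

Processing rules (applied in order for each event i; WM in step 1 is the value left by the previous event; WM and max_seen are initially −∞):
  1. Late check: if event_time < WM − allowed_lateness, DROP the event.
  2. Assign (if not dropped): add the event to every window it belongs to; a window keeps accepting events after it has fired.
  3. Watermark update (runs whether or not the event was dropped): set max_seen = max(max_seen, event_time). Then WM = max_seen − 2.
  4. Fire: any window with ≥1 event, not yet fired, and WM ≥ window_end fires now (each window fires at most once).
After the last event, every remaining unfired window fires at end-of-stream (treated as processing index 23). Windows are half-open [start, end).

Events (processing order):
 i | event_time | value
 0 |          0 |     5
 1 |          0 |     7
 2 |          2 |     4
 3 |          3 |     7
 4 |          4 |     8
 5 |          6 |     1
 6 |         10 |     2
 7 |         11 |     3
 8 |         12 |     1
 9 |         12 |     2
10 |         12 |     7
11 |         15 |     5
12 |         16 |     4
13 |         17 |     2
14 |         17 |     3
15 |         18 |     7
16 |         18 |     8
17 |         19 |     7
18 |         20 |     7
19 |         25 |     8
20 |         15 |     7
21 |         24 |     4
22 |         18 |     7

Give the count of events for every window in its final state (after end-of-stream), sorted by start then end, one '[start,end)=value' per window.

[0,9)=6 [10,15)=5 [15,23)=8 [24,28)=2

i=0 t=0 v=5: → [0,3); WM=-2
i=1 t=0 v=7: → [0,3); WM=-2
i=2 t=2 v=4: → [0,5); WM=0
i=3 t=3 v=7: → [0,6); WM=1
i=4 t=4 v=8: → [0,7); WM=2
i=5 t=6 v=1: → [0,9); WM=4
i=6 t=10 v=2: → [10,13); WM=8
i=7 t=11 v=3: → [10,14); WM=9
i=8 t=12 v=1: → [10,15); WM=10
i=9 t=12 v=2: → [10,15); WM=10
i=10 t=12 v=7: → [10,15); WM=10
i=11 t=15 v=5: → [15,18); WM=13
i=12 t=16 v=4: → [15,19); WM=14
i=13 t=17 v=2: → [15,20); WM=15
i=14 t=17 v=3: → [15,20); WM=15
i=15 t=18 v=7: → [15,21); WM=16
i=16 t=18 v=8: → [15,21); WM=16
i=17 t=19 v=7: → [15,22); WM=17
i=18 t=20 v=7: → [15,23); WM=18
i=19 t=25 v=8: → [25,28); WM=23
i=20 t=15 v=7: DROP (t<23-0); WM=23
i=21 t=24 v=4: → [24,28); WM=23
i=22 t=18 v=7: DROP (t<23-0); WM=23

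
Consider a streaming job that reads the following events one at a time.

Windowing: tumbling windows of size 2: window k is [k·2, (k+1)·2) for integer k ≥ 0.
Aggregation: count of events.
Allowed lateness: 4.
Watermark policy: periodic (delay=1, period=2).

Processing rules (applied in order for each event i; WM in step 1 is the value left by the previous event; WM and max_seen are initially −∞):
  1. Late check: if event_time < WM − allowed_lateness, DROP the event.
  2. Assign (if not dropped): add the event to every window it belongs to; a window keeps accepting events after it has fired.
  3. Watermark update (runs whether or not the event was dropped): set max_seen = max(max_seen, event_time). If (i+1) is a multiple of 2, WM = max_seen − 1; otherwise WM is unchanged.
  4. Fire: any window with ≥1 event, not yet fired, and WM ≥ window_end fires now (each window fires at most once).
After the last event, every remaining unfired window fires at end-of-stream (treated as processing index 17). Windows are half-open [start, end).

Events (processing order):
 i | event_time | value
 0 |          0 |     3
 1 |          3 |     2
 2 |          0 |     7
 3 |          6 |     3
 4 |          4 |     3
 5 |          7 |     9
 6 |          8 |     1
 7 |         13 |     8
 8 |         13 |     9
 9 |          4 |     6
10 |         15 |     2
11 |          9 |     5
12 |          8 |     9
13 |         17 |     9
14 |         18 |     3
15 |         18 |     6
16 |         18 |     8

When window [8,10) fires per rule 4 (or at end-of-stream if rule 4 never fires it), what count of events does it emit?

1

i=0 t=0 v=3: → [0,2); WM=−∞
i=1 t=3 v=2: → [2,4); WM=2; [0,2) fires=1
i=2 t=0 v=7: → [0,2); WM=2
i=3 t=6 v=3: → [6,8); WM=5; [2,4) fires=1
i=4 t=4 v=3: → [4,6); WM=5
i=5 t=7 v=9: → [6,8); WM=6; [4,6) fires=1
i=6 t=8 v=1: → [8,10); WM=6
i=7 t=13 v=8: → [12,14); WM=12; [6,8) fires=2 [8,10) fires=1
i=8 t=13 v=9: → [12,14); WM=12
i=9 t=4 v=6: DROP (t<12-4); WM=12
i=10 t=15 v=2: → [14,16); WM=12
i=11 t=9 v=5: → [8,10); WM=14; [12,14) fires=2
i=12 t=8 v=9: DROP (t<14-4); WM=14
i=13 t=17 v=9: → [16,18); WM=16; [14,16) fires=1
i=14 t=18 v=3: → [18,20); WM=16
i=15 t=18 v=6: → [18,20); WM=17
i=16 t=18 v=8: → [18,20); WM=17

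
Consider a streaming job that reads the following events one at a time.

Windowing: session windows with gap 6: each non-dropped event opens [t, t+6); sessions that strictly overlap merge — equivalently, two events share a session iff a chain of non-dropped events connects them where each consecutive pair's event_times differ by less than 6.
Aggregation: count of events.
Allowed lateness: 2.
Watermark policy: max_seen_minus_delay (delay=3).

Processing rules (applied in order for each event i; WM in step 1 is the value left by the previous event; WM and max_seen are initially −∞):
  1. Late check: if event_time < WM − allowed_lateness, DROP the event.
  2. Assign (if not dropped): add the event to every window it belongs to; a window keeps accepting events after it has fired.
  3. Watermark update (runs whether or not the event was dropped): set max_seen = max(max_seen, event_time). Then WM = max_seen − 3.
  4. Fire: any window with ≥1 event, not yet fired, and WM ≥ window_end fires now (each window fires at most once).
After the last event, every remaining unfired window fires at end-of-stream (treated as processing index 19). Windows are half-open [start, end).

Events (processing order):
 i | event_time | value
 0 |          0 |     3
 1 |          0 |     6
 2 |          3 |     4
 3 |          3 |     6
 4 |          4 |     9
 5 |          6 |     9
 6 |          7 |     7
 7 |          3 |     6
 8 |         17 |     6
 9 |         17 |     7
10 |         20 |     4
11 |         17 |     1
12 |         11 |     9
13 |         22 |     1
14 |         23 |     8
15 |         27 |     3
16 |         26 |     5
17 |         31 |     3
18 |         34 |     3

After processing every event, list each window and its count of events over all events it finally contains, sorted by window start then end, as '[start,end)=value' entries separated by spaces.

[0,13)=8 [17,40)=10

i=0 t=0 v=3: → [0,6); WM=-3
i=1 t=0 v=6: → [0,6); WM=-3
i=2 t=3 v=4: → [0,9); WM=0
i=3 t=3 v=6: → [0,9); WM=0
i=4 t=4 v=9: → [0,10); WM=1
i=5 t=6 v=9: → [0,12); WM=3
i=6 t=7 v=7: → [0,13); WM=4
i=7 t=3 v=6: → [0,13); WM=4
i=8 t=17 v=6: → [17,23); WM=14
i=9 t=17 v=7: → [17,23); WM=14
i=10 t=20 v=4: → [17,26); WM=17
i=11 t=17 v=1: → [17,26); WM=17
i=12 t=11 v=9: DROP (t<17-2); WM=17
i=13 t=22 v=1: → [17,28); WM=19
i=14 t=23 v=8: → [17,29); WM=20
i=15 t=27 v=3: → [17,33); WM=24
i=16 t=26 v=5: → [17,33); WM=24
i=17 t=31 v=3: → [17,37); WM=28
i=18 t=34 v=3: → [17,40); WM=31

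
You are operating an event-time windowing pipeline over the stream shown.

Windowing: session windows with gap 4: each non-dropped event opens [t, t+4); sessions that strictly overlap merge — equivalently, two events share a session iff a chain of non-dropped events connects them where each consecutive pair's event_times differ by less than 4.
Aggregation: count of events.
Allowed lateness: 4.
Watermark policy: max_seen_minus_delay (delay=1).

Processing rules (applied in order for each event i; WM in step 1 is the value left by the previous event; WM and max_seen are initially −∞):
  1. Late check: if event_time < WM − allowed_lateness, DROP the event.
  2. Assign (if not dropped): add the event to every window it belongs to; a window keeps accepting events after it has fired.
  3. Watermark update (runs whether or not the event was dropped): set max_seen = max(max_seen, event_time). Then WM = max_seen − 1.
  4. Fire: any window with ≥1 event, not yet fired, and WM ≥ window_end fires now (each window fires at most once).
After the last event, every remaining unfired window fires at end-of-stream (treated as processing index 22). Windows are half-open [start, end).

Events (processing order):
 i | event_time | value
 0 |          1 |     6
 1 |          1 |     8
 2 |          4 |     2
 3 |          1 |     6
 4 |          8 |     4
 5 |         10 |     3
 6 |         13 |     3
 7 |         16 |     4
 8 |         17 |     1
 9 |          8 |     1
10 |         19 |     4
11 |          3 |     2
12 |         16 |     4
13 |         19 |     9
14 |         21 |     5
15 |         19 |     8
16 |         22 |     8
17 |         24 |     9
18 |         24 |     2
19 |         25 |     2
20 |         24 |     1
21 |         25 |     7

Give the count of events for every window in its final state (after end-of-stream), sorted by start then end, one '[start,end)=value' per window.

[1,8)=4 [8,29)=16

i=0 t=1 v=6: → [1,5); WM=0
i=1 t=1 v=8: → [1,5); WM=0
i=2 t=4 v=2: → [1,8); WM=3
i=3 t=1 v=6: → [1,8); WM=3
i=4 t=8 v=4: → [8,12); WM=7
i=5 t=10 v=3: → [8,14); WM=9
i=6 t=13 v=3: → [8,17); WM=12
i=7 t=16 v=4: → [8,20); WM=15
i=8 t=17 v=1: → [8,21); WM=16
i=9 t=8 v=1: DROP (t<16-4); WM=16
i=10 t=19 v=4: → [8,23); WM=18
i=11 t=3 v=2: DROP (t<18-4); WM=18
i=12 t=16 v=4: → [8,23); WM=18
i=13 t=19 v=9: → [8,23); WM=18
i=14 t=21 v=5: → [8,25); WM=20
i=15 t=19 v=8: → [8,25); WM=20
i=16 t=22 v=8: → [8,26); WM=21
i=17 t=24 v=9: → [8,28); WM=23
i=18 t=24 v=2: → [8,28); WM=23
i=19 t=25 v=2: → [8,29); WM=24
i=20 t=24 v=1: → [8,29); WM=24
i=21 t=25 v=7: → [8,29); WM=24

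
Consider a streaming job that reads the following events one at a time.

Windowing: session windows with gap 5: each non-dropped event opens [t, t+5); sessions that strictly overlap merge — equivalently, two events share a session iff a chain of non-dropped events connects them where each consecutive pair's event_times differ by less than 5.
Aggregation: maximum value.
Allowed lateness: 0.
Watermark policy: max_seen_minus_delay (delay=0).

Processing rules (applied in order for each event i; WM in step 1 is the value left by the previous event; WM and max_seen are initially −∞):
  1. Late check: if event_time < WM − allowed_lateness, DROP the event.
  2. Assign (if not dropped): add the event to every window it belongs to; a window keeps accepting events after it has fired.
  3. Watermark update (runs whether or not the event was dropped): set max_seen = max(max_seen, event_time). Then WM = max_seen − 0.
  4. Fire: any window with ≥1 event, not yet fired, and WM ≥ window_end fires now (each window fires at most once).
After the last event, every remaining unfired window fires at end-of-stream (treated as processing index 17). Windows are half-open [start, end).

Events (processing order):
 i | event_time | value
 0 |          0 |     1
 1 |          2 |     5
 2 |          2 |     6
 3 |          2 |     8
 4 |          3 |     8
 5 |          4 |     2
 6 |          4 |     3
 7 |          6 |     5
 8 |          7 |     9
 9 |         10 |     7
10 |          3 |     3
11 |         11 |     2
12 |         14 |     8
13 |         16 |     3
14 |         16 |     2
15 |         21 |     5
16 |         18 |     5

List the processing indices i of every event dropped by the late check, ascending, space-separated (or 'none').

10 16

i=0 t=0 v=1: → [0,5); WM=0
i=1 t=2 v=5: → [0,7); WM=2
i=2 t=2 v=6: → [0,7); WM=2
i=3 t=2 v=8: → [0,7); WM=2
i=4 t=3 v=8: → [0,8); WM=3
i=5 t=4 v=2: → [0,9); WM=4
i=6 t=4 v=3: → [0,9); WM=4
i=7 t=6 v=5: → [0,11); WM=6
i=8 t=7 v=9: → [0,12); WM=7
i=9 t=10 v=7: → [0,15); WM=10
i=10 t=3 v=3: DROP (t<10-0); WM=10
i=11 t=11 v=2: → [0,16); WM=11
i=12 t=14 v=8: → [0,19); WM=14
i=13 t=16 v=3: → [0,21); WM=16
i=14 t=16 v=2: → [0,21); WM=16
i=15 t=21 v=5: → [21,26); WM=21
i=16 t=18 v=5: DROP (t<21-0); WM=21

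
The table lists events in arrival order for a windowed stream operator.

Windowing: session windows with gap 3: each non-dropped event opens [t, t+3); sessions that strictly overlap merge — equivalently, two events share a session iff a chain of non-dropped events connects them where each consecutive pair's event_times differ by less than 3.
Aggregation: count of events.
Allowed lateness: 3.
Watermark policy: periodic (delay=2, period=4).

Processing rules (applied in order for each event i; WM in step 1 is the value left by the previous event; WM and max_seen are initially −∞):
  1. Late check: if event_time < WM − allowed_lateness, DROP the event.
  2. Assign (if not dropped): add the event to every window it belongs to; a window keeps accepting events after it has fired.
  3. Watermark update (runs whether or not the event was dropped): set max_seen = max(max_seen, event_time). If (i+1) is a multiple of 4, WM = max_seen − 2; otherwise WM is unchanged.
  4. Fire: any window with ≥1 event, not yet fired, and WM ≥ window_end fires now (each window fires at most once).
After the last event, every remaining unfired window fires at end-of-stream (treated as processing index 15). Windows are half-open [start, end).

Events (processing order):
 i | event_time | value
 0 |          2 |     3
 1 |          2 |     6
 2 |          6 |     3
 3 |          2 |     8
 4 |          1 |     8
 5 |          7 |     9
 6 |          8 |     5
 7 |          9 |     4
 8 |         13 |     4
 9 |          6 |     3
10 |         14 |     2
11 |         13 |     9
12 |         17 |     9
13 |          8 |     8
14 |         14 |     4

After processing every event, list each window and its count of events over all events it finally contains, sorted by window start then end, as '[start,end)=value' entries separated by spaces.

[1,5)=4 [6,12)=5 [13,17)=4 [17,20)=1

i=0 t=2 v=3: → [2,5); WM=−∞
i=1 t=2 v=6: → [2,5); WM=−∞
i=2 t=6 v=3: → [6,9); WM=−∞
i=3 t=2 v=8: → [2,5); WM=4
i=4 t=1 v=8: → [1,5); WM=4
i=5 t=7 v=9: → [6,10); WM=4
i=6 t=8 v=5: → [6,11); WM=4
i=7 t=9 v=4: → [6,12); WM=7
i=8 t=13 v=4: → [13,16); WM=7
i=9 t=6 v=3: → [6,12); WM=7
i=10 t=14 v=2: → [13,17); WM=7
i=11 t=13 v=9: → [13,17); WM=12
i=12 t=17 v=9: → [17,20); WM=12
i=13 t=8 v=8: DROP (t<12-3); WM=12
i=14 t=14 v=4: → [13,17); WM=12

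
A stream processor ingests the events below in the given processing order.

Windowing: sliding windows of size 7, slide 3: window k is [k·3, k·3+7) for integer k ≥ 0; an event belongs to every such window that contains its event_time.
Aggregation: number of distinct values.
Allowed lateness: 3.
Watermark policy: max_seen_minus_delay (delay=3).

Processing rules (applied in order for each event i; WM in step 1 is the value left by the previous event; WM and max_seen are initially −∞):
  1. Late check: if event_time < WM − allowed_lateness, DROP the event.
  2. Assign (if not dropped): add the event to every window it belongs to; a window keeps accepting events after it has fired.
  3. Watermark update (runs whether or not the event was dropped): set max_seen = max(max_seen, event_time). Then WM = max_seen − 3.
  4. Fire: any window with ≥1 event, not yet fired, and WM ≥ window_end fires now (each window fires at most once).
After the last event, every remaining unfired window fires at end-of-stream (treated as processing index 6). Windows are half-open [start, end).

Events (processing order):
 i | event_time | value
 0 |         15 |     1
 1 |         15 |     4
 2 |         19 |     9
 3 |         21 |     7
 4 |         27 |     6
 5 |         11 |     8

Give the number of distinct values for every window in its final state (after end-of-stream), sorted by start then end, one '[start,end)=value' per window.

i=0 t=15 v=1: → [15,22),[12,19),[9,16); WM=12
i=1 t=15 v=4: → [15,22),[12,19),[9,16); WM=12
i=2 t=19 v=9: → [18,25),[15,22); WM=16; [9,16) fires=2
i=3 t=21 v=7: → [21,28),[18,25),[15,22); WM=18
i=4 t=27 v=6: → [27,34),[24,31),[21,28); WM=24; [12,19) fires=2 [15,22) fires=4
i=5 t=11 v=8: DROP (t<24-3); WM=24

[9,16)=2 [12,19)=2 [15,22)=4 [18,25)=2 [21,28)=2 [24,31)=1 [27,34)=1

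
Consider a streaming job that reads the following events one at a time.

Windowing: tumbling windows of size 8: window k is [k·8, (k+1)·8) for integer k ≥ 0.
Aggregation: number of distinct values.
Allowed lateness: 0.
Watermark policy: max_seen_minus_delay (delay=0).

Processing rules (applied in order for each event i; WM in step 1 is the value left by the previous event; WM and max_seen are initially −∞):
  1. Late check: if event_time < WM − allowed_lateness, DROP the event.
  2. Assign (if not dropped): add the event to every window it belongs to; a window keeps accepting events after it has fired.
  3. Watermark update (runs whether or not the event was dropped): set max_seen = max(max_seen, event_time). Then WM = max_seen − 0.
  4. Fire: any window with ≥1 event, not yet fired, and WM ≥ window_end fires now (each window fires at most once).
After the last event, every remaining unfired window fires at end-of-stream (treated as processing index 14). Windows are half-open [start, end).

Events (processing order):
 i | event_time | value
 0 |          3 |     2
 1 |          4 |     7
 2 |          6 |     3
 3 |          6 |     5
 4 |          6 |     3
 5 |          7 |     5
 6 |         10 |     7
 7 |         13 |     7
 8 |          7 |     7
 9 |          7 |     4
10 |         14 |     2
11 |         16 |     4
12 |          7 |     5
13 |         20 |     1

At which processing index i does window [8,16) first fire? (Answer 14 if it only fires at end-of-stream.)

11

i=0 t=3 v=2: → [0,8); WM=3
i=1 t=4 v=7: → [0,8); WM=4
i=2 t=6 v=3: → [0,8); WM=6
i=3 t=6 v=5: → [0,8); WM=6
i=4 t=6 v=3: → [0,8); WM=6
i=5 t=7 v=5: → [0,8); WM=7
i=6 t=10 v=7: → [8,16); WM=10; [0,8) fires=4
i=7 t=13 v=7: → [8,16); WM=13
i=8 t=7 v=7: DROP (t<13-0); WM=13
i=9 t=7 v=4: DROP (t<13-0); WM=13
i=10 t=14 v=2: → [8,16); WM=14
i=11 t=16 v=4: → [16,24); WM=16; [8,16) fires=2
i=12 t=7 v=5: DROP (t<16-0); WM=16
i=13 t=20 v=1: → [16,24); WM=20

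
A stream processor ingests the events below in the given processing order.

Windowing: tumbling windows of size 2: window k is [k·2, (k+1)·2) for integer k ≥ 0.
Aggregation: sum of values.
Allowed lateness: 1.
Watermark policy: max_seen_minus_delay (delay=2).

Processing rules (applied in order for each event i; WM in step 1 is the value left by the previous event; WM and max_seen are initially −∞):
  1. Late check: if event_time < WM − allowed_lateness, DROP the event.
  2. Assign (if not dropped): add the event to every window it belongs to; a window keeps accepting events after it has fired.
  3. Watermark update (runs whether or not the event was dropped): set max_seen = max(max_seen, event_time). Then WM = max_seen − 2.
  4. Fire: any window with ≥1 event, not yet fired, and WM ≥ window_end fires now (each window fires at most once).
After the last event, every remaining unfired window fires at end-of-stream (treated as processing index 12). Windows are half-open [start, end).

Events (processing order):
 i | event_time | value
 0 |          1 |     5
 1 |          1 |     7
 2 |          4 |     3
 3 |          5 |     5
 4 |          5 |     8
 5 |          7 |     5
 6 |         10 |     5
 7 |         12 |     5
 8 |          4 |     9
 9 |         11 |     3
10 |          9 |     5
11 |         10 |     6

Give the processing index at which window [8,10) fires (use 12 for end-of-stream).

10

i=0 t=1 v=5: → [0,2); WM=-1
i=1 t=1 v=7: → [0,2); WM=-1
i=2 t=4 v=3: → [4,6); WM=2; [0,2) fires=12
i=3 t=5 v=5: → [4,6); WM=3
i=4 t=5 v=8: → [4,6); WM=3
i=5 t=7 v=5: → [6,8); WM=5
i=6 t=10 v=5: → [10,12); WM=8; [4,6) fires=16 [6,8) fires=5
i=7 t=12 v=5: → [12,14); WM=10
i=8 t=4 v=9: DROP (t<10-1); WM=10
i=9 t=11 v=3: → [10,12); WM=10
i=10 t=9 v=5: → [8,10); WM=10; [8,10) fires=5
i=11 t=10 v=6: → [10,12); WM=10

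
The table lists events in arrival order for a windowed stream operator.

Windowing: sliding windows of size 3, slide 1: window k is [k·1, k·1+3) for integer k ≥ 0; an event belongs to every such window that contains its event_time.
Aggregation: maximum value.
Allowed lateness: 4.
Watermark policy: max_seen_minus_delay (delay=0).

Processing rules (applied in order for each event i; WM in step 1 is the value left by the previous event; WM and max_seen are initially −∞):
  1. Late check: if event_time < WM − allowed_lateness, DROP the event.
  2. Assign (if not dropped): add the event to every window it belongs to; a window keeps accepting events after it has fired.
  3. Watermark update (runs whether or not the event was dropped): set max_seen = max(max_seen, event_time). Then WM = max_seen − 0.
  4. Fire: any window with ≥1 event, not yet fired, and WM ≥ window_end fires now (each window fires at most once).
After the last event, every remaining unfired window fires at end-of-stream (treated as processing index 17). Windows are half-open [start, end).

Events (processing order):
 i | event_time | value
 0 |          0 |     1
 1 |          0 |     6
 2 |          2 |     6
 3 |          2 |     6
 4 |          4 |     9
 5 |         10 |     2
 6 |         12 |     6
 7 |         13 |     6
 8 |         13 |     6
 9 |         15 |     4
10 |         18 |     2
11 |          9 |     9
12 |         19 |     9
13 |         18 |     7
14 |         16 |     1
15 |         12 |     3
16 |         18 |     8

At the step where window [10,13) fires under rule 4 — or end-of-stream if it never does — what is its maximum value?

6

i=0 t=0 v=1: → [0,3); WM=0
i=1 t=0 v=6: → [0,3); WM=0
i=2 t=2 v=6: → [2,5),[1,4),[0,3); WM=2
i=3 t=2 v=6: → [2,5),[1,4),[0,3); WM=2
i=4 t=4 v=9: → [4,7),[3,6),[2,5); WM=4; [0,3) fires=6 [1,4) fires=6
i=5 t=10 v=2: → [10,13),[9,12),[8,11); WM=10; [2,5) fires=9 [3,6) fires=9 [4,7) fires=9
i=6 t=12 v=6: → [12,15),[11,14),[10,13); WM=12; [8,11) fires=2 [9,12) fires=2
i=7 t=13 v=6: → [13,16),[12,15),[11,14); WM=13; [10,13) fires=6
i=8 t=13 v=6: → [13,16),[12,15),[11,14); WM=13
i=9 t=15 v=4: → [15,18),[14,17),[13,16); WM=15; [11,14) fires=6 [12,15) fires=6
i=10 t=18 v=2: → [18,21),[17,20),[16,19); WM=18; [13,16) fires=6 [14,17) fires=4 [15,18) fires=4
i=11 t=9 v=9: DROP (t<18-4); WM=18
i=12 t=19 v=9: → [19,22),[18,21),[17,20); WM=19; [16,19) fires=2
i=13 t=18 v=7: → [18,21),[17,20),[16,19); WM=19
i=14 t=16 v=1: → [16,19),[15,18),[14,17); WM=19
i=15 t=12 v=3: DROP (t<19-4); WM=19
i=16 t=18 v=8: → [18,21),[17,20),[16,19); WM=19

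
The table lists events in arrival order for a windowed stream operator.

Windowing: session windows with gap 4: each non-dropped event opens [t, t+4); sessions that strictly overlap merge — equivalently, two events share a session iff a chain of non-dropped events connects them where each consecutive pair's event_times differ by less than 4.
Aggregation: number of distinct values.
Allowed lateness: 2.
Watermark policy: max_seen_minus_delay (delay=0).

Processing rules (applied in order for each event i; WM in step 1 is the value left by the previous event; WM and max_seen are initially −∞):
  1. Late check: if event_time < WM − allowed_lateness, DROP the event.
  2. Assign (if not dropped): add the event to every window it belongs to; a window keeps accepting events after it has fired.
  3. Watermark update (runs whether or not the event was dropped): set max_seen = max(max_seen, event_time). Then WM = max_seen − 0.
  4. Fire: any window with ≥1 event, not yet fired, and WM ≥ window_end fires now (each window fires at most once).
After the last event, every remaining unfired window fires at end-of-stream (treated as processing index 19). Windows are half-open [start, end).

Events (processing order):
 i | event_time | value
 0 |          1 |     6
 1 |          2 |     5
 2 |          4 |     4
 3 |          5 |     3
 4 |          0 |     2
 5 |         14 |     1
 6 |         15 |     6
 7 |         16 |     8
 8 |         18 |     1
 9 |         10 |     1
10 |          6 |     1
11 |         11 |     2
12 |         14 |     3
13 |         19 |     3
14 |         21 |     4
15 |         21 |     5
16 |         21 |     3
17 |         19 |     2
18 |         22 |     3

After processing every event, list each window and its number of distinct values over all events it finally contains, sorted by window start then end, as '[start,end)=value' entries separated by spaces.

i=0 t=1 v=6: → [1,5); WM=1
i=1 t=2 v=5: → [1,6); WM=2
i=2 t=4 v=4: → [1,8); WM=4
i=3 t=5 v=3: → [1,9); WM=5
i=4 t=0 v=2: DROP (t<5-2); WM=5
i=5 t=14 v=1: → [14,18); WM=14
i=6 t=15 v=6: → [14,19); WM=15
i=7 t=16 v=8: → [14,20); WM=16
i=8 t=18 v=1: → [14,22); WM=18
i=9 t=10 v=1: DROP (t<18-2); WM=18
i=10 t=6 v=1: DROP (t<18-2); WM=18
i=11 t=11 v=2: DROP (t<18-2); WM=18
i=12 t=14 v=3: DROP (t<18-2); WM=18
i=13 t=19 v=3: → [14,23); WM=19
i=14 t=21 v=4: → [14,25); WM=21
i=15 t=21 v=5: → [14,25); WM=21
i=16 t=21 v=3: → [14,25); WM=21
i=17 t=19 v=2: → [14,25); WM=21
i=18 t=22 v=3: → [14,26); WM=22

[1,9)=4 [14,26)=7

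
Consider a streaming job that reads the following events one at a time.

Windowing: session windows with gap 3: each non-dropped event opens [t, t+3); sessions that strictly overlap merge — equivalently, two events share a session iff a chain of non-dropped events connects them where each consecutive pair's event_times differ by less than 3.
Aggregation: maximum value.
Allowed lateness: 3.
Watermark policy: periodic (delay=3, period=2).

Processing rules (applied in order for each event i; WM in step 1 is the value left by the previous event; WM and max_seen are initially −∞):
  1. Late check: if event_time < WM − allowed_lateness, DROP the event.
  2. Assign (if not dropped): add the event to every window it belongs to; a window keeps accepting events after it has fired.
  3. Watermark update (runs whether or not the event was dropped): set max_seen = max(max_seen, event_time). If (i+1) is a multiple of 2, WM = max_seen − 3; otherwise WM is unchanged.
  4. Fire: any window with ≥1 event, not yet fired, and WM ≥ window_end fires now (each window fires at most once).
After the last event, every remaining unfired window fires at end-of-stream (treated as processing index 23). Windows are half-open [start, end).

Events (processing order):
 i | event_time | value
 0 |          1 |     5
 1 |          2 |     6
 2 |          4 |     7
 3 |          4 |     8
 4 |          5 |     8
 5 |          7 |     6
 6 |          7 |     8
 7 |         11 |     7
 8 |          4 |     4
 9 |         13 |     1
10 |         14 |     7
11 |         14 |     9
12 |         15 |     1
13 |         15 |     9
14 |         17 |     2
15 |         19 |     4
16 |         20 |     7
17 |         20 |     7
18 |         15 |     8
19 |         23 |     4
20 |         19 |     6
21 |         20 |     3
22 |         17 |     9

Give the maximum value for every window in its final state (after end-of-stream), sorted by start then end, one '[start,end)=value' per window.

i=0 t=1 v=5: → [1,4); WM=−∞
i=1 t=2 v=6: → [1,5); WM=-1
i=2 t=4 v=7: → [1,7); WM=-1
i=3 t=4 v=8: → [1,7); WM=1
i=4 t=5 v=8: → [1,8); WM=1
i=5 t=7 v=6: → [1,10); WM=4
i=6 t=7 v=8: → [1,10); WM=4
i=7 t=11 v=7: → [11,14); WM=8
i=8 t=4 v=4: DROP (t<8-3); WM=8
i=9 t=13 v=1: → [11,16); WM=10
i=10 t=14 v=7: → [11,17); WM=10
i=11 t=14 v=9: → [11,17); WM=11
i=12 t=15 v=1: → [11,18); WM=11
i=13 t=15 v=9: → [11,18); WM=12
i=14 t=17 v=2: → [11,20); WM=12
i=15 t=19 v=4: → [11,22); WM=16
i=16 t=20 v=7: → [11,23); WM=16
i=17 t=20 v=7: → [11,23); WM=17
i=18 t=15 v=8: → [11,23); WM=17
i=19 t=23 v=4: → [23,26); WM=20
i=20 t=19 v=6: → [11,23); WM=20
i=21 t=20 v=3: → [11,23); WM=20
i=22 t=17 v=9: → [11,23); WM=20

[1,10)=8 [11,23)=9 [23,26)=4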